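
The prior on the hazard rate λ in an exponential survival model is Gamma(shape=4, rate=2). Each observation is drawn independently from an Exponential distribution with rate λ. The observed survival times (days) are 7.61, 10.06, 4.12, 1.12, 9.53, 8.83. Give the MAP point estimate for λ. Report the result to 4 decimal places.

λ̂_MAP = 0.2080

The Exponential(rate=λ) likelihood is ∝ λ^n e^(−λΣtᵢ). Here n = 6 and Σtᵢ = 7.61 + 10.06 + 4.12 + 1.12 + 9.53 + 8.83 = 41.27.
Posterior ∝ λ^3e^(−2λ) · λ^6e^(−41.27λ) = λ^9e^(−43.27λ), i.e. Gamma(10, 43.27).
Mode = (a−1)/b = 9/43.27 ≈ 0.2080.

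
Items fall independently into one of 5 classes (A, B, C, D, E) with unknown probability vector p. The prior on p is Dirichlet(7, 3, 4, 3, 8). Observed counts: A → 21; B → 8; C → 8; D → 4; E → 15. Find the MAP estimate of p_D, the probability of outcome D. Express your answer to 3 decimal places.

MAP estimate of p_D = 0.079

The posterior is Dirichlet(αᵢ + nᵢ) = Dirichlet(28, 11, 12, 7, 23).
For a Dirichlet(a₁,…,a_K) with all aᵢ > 1, the mode has j-th component (aⱼ − 1)/(Σaᵢ − K).
Here Σaᵢ = 81 and K = 5, so p_D = (7 − 1)/(81 − 5) = 6/76 ≈ 0.079.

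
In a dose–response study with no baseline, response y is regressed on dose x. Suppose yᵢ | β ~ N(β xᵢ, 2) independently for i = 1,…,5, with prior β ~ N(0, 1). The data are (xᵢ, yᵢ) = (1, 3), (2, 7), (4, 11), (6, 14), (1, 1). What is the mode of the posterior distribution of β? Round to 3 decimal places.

log p(β | y) = −Σ(yᵢ − βxᵢ)²/(2·2) − β²/(2·1) + const.
Setting the derivative to zero: Σxᵢ(yᵢ − βxᵢ)/2 − β/1 = 0, so β = Σxᵢyᵢ / (Σxᵢ² + σ²/τ²).
Σxᵢyᵢ = 1·3 + 2·7 + 4·11 + 6·14 + 1·1 = 146; Σxᵢ² = 58; σ²/τ² = 2.
β̂_MAP = 146 / (58 + 2) = 146/60 ≈ 2.433.

β̂_MAP = 2.433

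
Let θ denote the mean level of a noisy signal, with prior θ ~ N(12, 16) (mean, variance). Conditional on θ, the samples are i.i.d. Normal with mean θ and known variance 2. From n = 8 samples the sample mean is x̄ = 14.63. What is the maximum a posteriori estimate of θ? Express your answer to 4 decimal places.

n = 8, x̄ = 14.63.
For a Normal prior and Normal likelihood with known variance, the posterior is Normal; its mode equals its mean, the precision-weighted average.
Prior precision 1/σ₀² = 1/16 = 0.0625; data precision n/σ² = 8/2 = 4.
θ̂ = (0.0625·12 + 4·14.63) / (0.0625 + 4) = 59.27/4.0625 = 23708/1625 ≈ 14.5895.

θ̂_MAP = 14.5895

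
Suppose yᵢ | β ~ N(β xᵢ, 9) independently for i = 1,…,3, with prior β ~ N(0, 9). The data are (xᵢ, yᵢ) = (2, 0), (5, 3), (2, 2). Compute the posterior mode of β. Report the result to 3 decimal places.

log p(β | y) = −Σ(yᵢ − βxᵢ)²/(2·9) − β²/(2·9) + const.
Setting the derivative to zero: Σxᵢ(yᵢ − βxᵢ)/9 − β/9 = 0, so β = Σxᵢyᵢ / (Σxᵢ² + σ²/τ²).
Σxᵢyᵢ = 2·0 + 5·3 + 2·2 = 19; Σxᵢ² = 33; σ²/τ² = 1.
β̂_MAP = 19 / (33 + 1) = 19/34 ≈ 0.559.

β̂_MAP = 0.559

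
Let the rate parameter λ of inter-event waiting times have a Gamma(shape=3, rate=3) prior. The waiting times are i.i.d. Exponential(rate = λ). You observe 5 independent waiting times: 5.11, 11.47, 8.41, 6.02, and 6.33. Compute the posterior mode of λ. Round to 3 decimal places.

The Exponential(rate=λ) likelihood is ∝ λ^n e^(−λΣtᵢ). Here n = 5 and Σtᵢ = 5.11 + 11.47 + 8.41 + 6.02 + 6.33 = 37.34.
Posterior ∝ λ^2e^(−3λ) · λ^5e^(−37.34λ) = λ^7e^(−40.34λ), i.e. Gamma(8, 40.34).
Mode = (a−1)/b = 7/40.34 ≈ 0.174.

λ̂_MAP = 0.174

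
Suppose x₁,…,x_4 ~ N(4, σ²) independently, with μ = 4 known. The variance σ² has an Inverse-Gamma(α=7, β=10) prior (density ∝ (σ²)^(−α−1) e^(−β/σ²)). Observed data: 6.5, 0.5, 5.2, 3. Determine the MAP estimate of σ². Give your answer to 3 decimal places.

Sum of squared deviations about the known mean: SS = (6.5−4)² + (0.5−4)² + (5.2−4)² + (3−4)² = 20.94.
The Normal likelihood contributes (σ²)^(−n/2) exp(−SS/(2σ²)), so the posterior is Inverse-Gamma(α + n/2, β + SS/2) = Inverse-Gamma(9, 20.47).
The mode of Inverse-Gamma(a, b) is b/(a+1) = 20.47/10 ≈ 2.047.

σ̂²_MAP = 2.047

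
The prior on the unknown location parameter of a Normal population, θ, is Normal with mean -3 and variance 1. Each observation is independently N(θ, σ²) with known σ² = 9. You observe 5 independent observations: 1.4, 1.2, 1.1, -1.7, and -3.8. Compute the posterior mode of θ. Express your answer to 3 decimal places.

θ̂_MAP = -2.057

n = 5; x̄ = (1.4 + 1.2 + 1.1 + (-1.7) + (-3.8))/5 = -1.8/5 = -0.36.
For a Normal prior and Normal likelihood with known variance, the posterior is Normal; its mode equals its mean, the precision-weighted average.
Prior precision 1/σ₀² = 1/1 = 1; data precision n/σ² = 5/9.
θ̂ = (1·(-3) + (5/9)·(-0.36)) / (1 + 5/9) = (-3.2)/(14/9) = -72/35 ≈ -2.057.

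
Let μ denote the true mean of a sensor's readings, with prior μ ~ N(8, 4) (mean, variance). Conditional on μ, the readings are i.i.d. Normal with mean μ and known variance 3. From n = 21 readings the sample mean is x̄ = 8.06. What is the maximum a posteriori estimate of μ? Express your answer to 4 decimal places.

μ̂_MAP = 8.0579

n = 21, x̄ = 8.06.
For a Normal prior and Normal likelihood with known variance, the posterior is Normal; its mode equals its mean, the precision-weighted average.
Prior precision 1/σ₀² = 1/4 = 0.25; data precision n/σ² = 21/3 = 7.
μ̂ = (0.25·8 + 7·8.06) / (0.25 + 7) = 58.42/7.25 = 5842/725 ≈ 8.0579.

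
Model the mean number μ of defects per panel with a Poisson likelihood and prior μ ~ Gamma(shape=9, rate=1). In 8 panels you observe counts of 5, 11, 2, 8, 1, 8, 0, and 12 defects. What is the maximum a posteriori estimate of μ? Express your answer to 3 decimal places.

μ̂_MAP = 6.111

Σxᵢ = 5+11+2+8+1+8+0+12 = 47, with n = 8.
Posterior ∝ μ^8e^(−1μ) · μ^47e^(−8μ) = μ^55e^(−9μ), i.e. Gamma(shape=56, rate=9).
The mode of a Gamma(a, b) with a ≥ 1 (shape–rate) is (a−1)/b = 55/9 ≈ 6.111.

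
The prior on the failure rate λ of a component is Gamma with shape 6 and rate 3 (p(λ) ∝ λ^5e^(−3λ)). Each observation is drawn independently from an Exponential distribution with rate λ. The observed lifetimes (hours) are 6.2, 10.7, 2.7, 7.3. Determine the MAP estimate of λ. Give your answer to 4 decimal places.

λ̂_MAP = 0.3010

The Exponential(rate=λ) likelihood is ∝ λ^n e^(−λΣtᵢ). Here n = 4 and Σtᵢ = 6.2 + 10.7 + 2.7 + 7.3 = 26.9.
Posterior ∝ λ^5e^(−3λ) · λ^4e^(−26.9λ) = λ^9e^(−29.9λ), i.e. Gamma(10, 29.9).
Mode = (a−1)/b = 9/29.9 ≈ 0.3010.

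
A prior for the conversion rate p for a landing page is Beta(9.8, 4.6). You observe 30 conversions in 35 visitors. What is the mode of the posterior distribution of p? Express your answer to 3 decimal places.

p̂_MAP = 0.819

Prior: Beta(9.8, 4.6).
Data: 30 successes in 35 trials. The binomial likelihood contributes p^30(1−p)^5, so the posterior is Beta(9.8+30, 4.6+5) = Beta(39.8, 9.6).
For Beta(a, b) with a, b > 1 the mode is (a−1)/(a+b−2) = 38.8/47.4 ≈ 0.819.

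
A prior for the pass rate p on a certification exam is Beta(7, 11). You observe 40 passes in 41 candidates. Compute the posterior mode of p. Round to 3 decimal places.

Prior: Beta(7, 11).
Data: 40 successes in 41 trials. The binomial likelihood contributes p^40(1−p)^1, so the posterior is Beta(7+40, 11+1) = Beta(47, 12).
For Beta(a, b) with a, b > 1 the mode is (a−1)/(a+b−2) = 46/57 ≈ 0.807.

p̂_MAP = 0.807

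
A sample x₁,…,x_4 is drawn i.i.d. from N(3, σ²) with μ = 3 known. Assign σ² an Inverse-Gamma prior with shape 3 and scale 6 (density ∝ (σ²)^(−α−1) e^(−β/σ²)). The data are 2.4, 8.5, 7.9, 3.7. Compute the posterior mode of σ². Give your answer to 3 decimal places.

Sum of squared deviations about the known mean: SS = (2.4−3)² + (8.5−3)² + (7.9−3)² + (3.7−3)² = 55.11.
The Normal likelihood contributes (σ²)^(−n/2) exp(−SS/(2σ²)), so the posterior is Inverse-Gamma(α + n/2, β + SS/2) = Inverse-Gamma(5, 33.555).
The mode of Inverse-Gamma(a, b) is b/(a+1) = 33.555/6 ≈ 5.593.

σ̂²_MAP = 5.593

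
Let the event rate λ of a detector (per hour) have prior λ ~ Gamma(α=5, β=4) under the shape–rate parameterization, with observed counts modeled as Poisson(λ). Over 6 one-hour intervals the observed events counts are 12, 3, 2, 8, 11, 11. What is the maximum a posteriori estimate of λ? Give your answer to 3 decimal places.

Σxᵢ = 12+3+2+8+11+11 = 47, with n = 6.
Posterior ∝ λ^4e^(−4λ) · λ^47e^(−6λ) = λ^51e^(−10λ), i.e. Gamma(shape=52, rate=10).
The mode of a Gamma(a, b) with a ≥ 1 (shape–rate) is (a−1)/b = 51/10 ≈ 5.100.

λ̂_MAP = 5.100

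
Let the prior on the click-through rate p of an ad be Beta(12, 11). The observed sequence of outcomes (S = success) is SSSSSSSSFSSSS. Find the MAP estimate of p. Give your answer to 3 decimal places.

Prior: Beta(12, 11).
Data: 12 successes in 13 trials (from the sequence). The binomial likelihood contributes p^12(1−p)^1, so the posterior is Beta(12+12, 11+1) = Beta(24, 12).
For Beta(a, b) with a, b > 1 the mode is (a−1)/(a+b−2) = 23/34 ≈ 0.676.

p̂_MAP = 0.676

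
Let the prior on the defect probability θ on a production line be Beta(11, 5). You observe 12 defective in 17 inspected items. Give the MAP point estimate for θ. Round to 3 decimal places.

θ̂_MAP = 0.710

Prior: Beta(11, 5).
Data: 12 successes in 17 trials. The binomial likelihood contributes θ^12(1−θ)^5, so the posterior is Beta(11+12, 5+5) = Beta(23, 10).
For Beta(a, b) with a, b > 1 the mode is (a−1)/(a+b−2) = 22/31 ≈ 0.710.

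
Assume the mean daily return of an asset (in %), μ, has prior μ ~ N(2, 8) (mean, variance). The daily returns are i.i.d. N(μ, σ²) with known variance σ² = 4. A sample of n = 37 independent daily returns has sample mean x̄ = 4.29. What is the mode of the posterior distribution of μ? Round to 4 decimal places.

n = 37, x̄ = 4.29.
For a Normal prior and Normal likelihood with known variance, the posterior is Normal; its mode equals its mean, the precision-weighted average.
Prior precision 1/σ₀² = 1/8 = 0.125; data precision n/σ² = 37/4 = 9.25.
μ̂ = (0.125·2 + 9.25·4.29) / (0.125 + 9.25) = 39.9325/9.375 = 15973/3750 ≈ 4.2595.

μ̂_MAP = 4.2595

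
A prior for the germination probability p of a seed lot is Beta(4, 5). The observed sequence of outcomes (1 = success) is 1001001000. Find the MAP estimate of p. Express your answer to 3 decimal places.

Prior: Beta(4, 5).
Data: 3 successes in 10 trials (from the sequence). The binomial likelihood contributes p^3(1−p)^7, so the posterior is Beta(4+3, 5+7) = Beta(7, 12).
For Beta(a, b) with a, b > 1 the mode is (a−1)/(a+b−2) = 6/17 ≈ 0.353.

p̂_MAP = 0.353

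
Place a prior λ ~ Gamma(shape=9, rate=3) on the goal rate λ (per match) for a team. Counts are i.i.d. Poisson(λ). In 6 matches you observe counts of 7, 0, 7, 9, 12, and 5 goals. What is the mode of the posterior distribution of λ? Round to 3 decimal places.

λ̂_MAP = 5.333

Σxᵢ = 7+0+7+9+12+5 = 40, with n = 6.
Posterior ∝ λ^8e^(−3λ) · λ^40e^(−6λ) = λ^48e^(−9λ), i.e. Gamma(shape=49, rate=9).
The mode of a Gamma(a, b) with a ≥ 1 (shape–rate) is (a−1)/b = 48/9 ≈ 5.333.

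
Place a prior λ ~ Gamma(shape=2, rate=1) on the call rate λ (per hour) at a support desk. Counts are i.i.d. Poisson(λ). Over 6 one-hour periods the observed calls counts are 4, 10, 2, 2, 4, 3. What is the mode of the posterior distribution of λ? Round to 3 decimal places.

Σxᵢ = 4+10+2+2+4+3 = 25, with n = 6.
Posterior ∝ λe^(−1λ) · λ^25e^(−6λ) = λ^26e^(−7λ), i.e. Gamma(shape=27, rate=7).
The mode of a Gamma(a, b) with a ≥ 1 (shape–rate) is (a−1)/b = 26/7 ≈ 3.714.

λ̂_MAP = 3.714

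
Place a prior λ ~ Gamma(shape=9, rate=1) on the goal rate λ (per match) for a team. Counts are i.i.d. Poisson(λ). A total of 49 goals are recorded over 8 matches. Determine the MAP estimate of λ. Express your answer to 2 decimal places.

λ̂_MAP = 6.33

Σxᵢ = 49, n = 8.
Posterior ∝ λ^8e^(−1λ) · λ^49e^(−8λ) = λ^57e^(−9λ), i.e. Gamma(shape=58, rate=9).
The mode of a Gamma(a, b) with a ≥ 1 (shape–rate) is (a−1)/b = 57/9 ≈ 6.33.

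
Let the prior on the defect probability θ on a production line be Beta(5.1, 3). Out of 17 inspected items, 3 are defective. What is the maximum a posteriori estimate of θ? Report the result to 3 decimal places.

Prior: Beta(5.1, 3).
Data: 3 successes in 17 trials. The binomial likelihood contributes θ^3(1−θ)^14, so the posterior is Beta(5.1+3, 3+14) = Beta(8.1, 17).
For Beta(a, b) with a, b > 1 the mode is (a−1)/(a+b−2) = 7.1/23.1 ≈ 0.307.

θ̂_MAP = 0.307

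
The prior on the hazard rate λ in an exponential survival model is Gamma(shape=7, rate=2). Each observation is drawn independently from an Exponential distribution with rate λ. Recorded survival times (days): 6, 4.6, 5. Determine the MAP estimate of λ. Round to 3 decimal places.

The Exponential(rate=λ) likelihood is ∝ λ^n e^(−λΣtᵢ). Here n = 3 and Σtᵢ = 6 + 4.6 + 5 = 15.6.
Posterior ∝ λ^6e^(−2λ) · λ^3e^(−15.6λ) = λ^9e^(−17.6λ), i.e. Gamma(10, 17.6).
Mode = (a−1)/b = 9/17.6 ≈ 0.511.

λ̂_MAP = 0.511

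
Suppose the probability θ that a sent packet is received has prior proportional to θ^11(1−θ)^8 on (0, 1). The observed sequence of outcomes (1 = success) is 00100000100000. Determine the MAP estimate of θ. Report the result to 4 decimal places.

θ̂_MAP = 0.3939

The prior density ∝ θ^11(1−θ)^8 is the kernel of Beta(12, 9).
Data: 2 successes in 14 trials (from the sequence). The binomial likelihood contributes θ^2(1−θ)^12, so the posterior is Beta(12+2, 9+12) = Beta(14, 21).
For Beta(a, b) with a, b > 1 the mode is (a−1)/(a+b−2) = 13/33 ≈ 0.3939.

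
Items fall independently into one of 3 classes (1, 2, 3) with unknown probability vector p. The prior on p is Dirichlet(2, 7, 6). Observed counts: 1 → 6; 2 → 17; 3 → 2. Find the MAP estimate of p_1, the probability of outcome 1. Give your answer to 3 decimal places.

The posterior is Dirichlet(αᵢ + nᵢ) = Dirichlet(8, 24, 8).
For a Dirichlet(a₁,…,a_K) with all aᵢ > 1, the mode has j-th component (aⱼ − 1)/(Σaᵢ − K).
Here Σaᵢ = 40 and K = 3, so p_1 = (8 − 1)/(40 − 3) = 7/37 ≈ 0.189.

MAP estimate: 0.189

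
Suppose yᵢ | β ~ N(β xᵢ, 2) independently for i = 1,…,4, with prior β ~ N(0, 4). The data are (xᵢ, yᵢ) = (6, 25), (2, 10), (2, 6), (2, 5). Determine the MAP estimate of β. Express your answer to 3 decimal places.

log p(β | y) = −Σ(yᵢ − βxᵢ)²/(2·2) − β²/(2·4) + const.
Setting the derivative to zero: Σxᵢ(yᵢ − βxᵢ)/2 − β/4 = 0, so β = Σxᵢyᵢ / (Σxᵢ² + σ²/τ²).
Σxᵢyᵢ = 6·25 + 2·10 + 2·6 + 2·5 = 192; Σxᵢ² = 48; σ²/τ² = 0.5.
β̂_MAP = 192 / (48 + 0.5) = 192/48.5 ≈ 3.959.

β̂_MAP = 3.959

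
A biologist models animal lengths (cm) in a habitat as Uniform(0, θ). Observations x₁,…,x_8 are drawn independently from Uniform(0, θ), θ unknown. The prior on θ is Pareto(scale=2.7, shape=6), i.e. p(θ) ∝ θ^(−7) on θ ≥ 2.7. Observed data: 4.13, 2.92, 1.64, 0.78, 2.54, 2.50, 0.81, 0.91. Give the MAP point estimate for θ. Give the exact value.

The Uniform(0, θ) likelihood is θ^(−n) for θ ≥ max(xᵢ), zero otherwise. Here max(xᵢ) = 4.13.
Posterior ∝ θ^(−7) · θ^(−8) = θ^(−15) on θ ≥ max(2.7, 4.13) = 4.13.
This density is strictly decreasing in θ, so the posterior mode lies at the lower boundary of the support.

θ̂_MAP = 4.13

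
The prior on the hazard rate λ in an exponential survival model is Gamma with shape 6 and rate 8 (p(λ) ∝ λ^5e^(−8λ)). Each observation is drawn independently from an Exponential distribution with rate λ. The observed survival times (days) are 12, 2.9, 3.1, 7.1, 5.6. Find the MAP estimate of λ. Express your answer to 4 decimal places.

λ̂_MAP = 0.2584

The Exponential(rate=λ) likelihood is ∝ λ^n e^(−λΣtᵢ). Here n = 5 and Σtᵢ = 12 + 2.9 + 3.1 + 7.1 + 5.6 = 30.7.
Posterior ∝ λ^5e^(−8λ) · λ^5e^(−30.7λ) = λ^10e^(−38.7λ), i.e. Gamma(11, 38.7).
Mode = (a−1)/b = 10/38.7 ≈ 0.2584.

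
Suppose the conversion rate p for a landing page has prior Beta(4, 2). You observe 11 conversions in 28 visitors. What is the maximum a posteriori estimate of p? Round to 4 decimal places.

p̂_MAP = 0.4375

Prior: Beta(4, 2).
Data: 11 successes in 28 trials. The binomial likelihood contributes p^11(1−p)^17, so the posterior is Beta(4+11, 2+17) = Beta(15, 19).
For Beta(a, b) with a, b > 1 the mode is (a−1)/(a+b−2) = 14/32 ≈ 0.4375.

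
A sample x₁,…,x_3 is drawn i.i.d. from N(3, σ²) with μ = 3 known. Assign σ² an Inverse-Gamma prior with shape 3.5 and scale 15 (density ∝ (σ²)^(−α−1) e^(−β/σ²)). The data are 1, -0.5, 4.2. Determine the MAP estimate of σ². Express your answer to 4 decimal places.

σ̂²_MAP = 3.9742

Sum of squared deviations about the known mean: SS = (1−3)² + (-0.5−3)² + (4.2−3)² = 17.69.
The Normal likelihood contributes (σ²)^(−n/2) exp(−SS/(2σ²)), so the posterior is Inverse-Gamma(α + n/2, β + SS/2) = Inverse-Gamma(5, 23.845).
The mode of Inverse-Gamma(a, b) is b/(a+1) = 23.845/6 ≈ 3.9742.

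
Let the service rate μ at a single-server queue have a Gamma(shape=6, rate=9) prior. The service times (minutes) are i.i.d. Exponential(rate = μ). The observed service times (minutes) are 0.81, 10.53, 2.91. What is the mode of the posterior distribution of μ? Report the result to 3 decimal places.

The Exponential(rate=μ) likelihood is ∝ μ^n e^(−μΣtᵢ). Here n = 3 and Σtᵢ = 0.81 + 10.53 + 2.91 = 14.25.
Posterior ∝ μ^5e^(−9μ) · μ^3e^(−14.25μ) = μ^8e^(−23.25μ), i.e. Gamma(9, 23.25).
Mode = (a−1)/b = 8/23.25 ≈ 0.344.

μ̂_MAP = 0.344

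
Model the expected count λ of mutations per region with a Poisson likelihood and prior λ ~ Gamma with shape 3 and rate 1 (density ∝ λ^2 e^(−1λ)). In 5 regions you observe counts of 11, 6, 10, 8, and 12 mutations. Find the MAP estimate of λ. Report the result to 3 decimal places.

λ̂_MAP = 8.167

Σxᵢ = 11+6+10+8+12 = 47, with n = 5.
Posterior ∝ λ^2e^(−1λ) · λ^47e^(−5λ) = λ^49e^(−6λ), i.e. Gamma(shape=50, rate=6).
The mode of a Gamma(a, b) with a ≥ 1 (shape–rate) is (a−1)/b = 49/6 ≈ 8.167.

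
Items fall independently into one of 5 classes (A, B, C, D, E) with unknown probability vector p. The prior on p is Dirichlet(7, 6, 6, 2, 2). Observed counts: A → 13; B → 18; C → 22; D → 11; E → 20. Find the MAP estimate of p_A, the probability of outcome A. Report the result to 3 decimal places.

MAP estimate of p_A = 0.186

The posterior is Dirichlet(αᵢ + nᵢ) = Dirichlet(20, 24, 28, 13, 22).
For a Dirichlet(a₁,…,a_K) with all aᵢ > 1, the mode has j-th component (aⱼ − 1)/(Σaᵢ − K).
Here Σaᵢ = 107 and K = 5, so p_A = (20 − 1)/(107 − 5) = 19/102 ≈ 0.186.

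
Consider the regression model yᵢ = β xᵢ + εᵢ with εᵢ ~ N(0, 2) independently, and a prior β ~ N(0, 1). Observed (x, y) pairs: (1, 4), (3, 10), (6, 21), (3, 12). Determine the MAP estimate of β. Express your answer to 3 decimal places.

β̂_MAP = 3.439

log p(β | y) = −Σ(yᵢ − βxᵢ)²/(2·2) − β²/(2·1) + const.
Setting the derivative to zero: Σxᵢ(yᵢ − βxᵢ)/2 − β/1 = 0, so β = Σxᵢyᵢ / (Σxᵢ² + σ²/τ²).
Σxᵢyᵢ = 1·4 + 3·10 + 6·21 + 3·12 = 196; Σxᵢ² = 55; σ²/τ² = 2.
β̂_MAP = 196 / (55 + 2) = 196/57 ≈ 3.439.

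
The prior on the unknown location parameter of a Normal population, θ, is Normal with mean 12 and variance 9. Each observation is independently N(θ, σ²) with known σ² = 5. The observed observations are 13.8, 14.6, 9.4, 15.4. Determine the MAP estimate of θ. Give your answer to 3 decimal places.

n = 4; x̄ = (13.8 + 14.6 + 9.4 + 15.4)/4 = 53.2/4 = 13.3.
For a Normal prior and Normal likelihood with known variance, the posterior is Normal; its mode equals its mean, the precision-weighted average.
Prior precision 1/σ₀² = 1/9; data precision n/σ² = 4/5 = 0.8.
θ̂ = ((1/9)·12 + 0.8·13.3) / (1/9 + 0.8) = (898/75)/(41/45) = 2694/205 ≈ 13.141.

θ̂_MAP = 13.141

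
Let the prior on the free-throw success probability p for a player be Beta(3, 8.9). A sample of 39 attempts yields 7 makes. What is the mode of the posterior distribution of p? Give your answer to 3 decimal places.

p̂_MAP = 0.184

Prior: Beta(3, 8.9).
Data: 7 successes in 39 trials. The binomial likelihood contributes p^7(1−p)^32, so the posterior is Beta(3+7, 8.9+32) = Beta(10, 40.9).
For Beta(a, b) with a, b > 1 the mode is (a−1)/(a+b−2) = 9/48.9 ≈ 0.184.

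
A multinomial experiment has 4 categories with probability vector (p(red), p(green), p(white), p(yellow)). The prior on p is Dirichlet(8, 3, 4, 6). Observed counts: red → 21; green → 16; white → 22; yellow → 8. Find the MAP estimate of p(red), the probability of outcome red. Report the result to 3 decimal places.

The posterior is Dirichlet(αᵢ + nᵢ) = Dirichlet(29, 19, 26, 14).
For a Dirichlet(a₁,…,a_K) with all aᵢ > 1, the mode has j-th component (aⱼ − 1)/(Σaᵢ − K).
Here Σaᵢ = 88 and K = 4, so p(red) = (29 − 1)/(88 − 4) = 28/84 ≈ 0.333.

MAP estimate of p(red) = 0.333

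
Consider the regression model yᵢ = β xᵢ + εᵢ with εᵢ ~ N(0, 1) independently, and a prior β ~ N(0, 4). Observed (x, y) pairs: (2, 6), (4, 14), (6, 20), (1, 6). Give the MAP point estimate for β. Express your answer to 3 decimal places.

log p(β | y) = −Σ(yᵢ − βxᵢ)²/(2·1) − β²/(2·4) + const.
Setting the derivative to zero: Σxᵢ(yᵢ − βxᵢ)/1 − β/4 = 0, so β = Σxᵢyᵢ / (Σxᵢ² + σ²/τ²).
Σxᵢyᵢ = 2·6 + 4·14 + 6·20 + 1·6 = 194; Σxᵢ² = 57; σ²/τ² = 0.25.
β̂_MAP = 194 / (57 + 0.25) = 194/57.25 ≈ 3.389.

β̂_MAP = 3.389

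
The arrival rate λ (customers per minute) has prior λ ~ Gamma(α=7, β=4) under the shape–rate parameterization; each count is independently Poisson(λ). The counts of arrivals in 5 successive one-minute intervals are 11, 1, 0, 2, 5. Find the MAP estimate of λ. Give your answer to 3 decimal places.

Σxᵢ = 11+1+0+2+5 = 19, with n = 5.
Posterior ∝ λ^6e^(−4λ) · λ^19e^(−5λ) = λ^25e^(−9λ), i.e. Gamma(shape=26, rate=9).
The mode of a Gamma(a, b) with a ≥ 1 (shape–rate) is (a−1)/b = 25/9 ≈ 2.778.

λ̂_MAP = 2.778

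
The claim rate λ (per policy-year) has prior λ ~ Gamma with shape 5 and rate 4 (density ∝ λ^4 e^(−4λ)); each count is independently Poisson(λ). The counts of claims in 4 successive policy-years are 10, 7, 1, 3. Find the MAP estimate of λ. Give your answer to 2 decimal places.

Σxᵢ = 10+7+1+3 = 21, with n = 4.
Posterior ∝ λ^4e^(−4λ) · λ^21e^(−4λ) = λ^25e^(−8λ), i.e. Gamma(shape=26, rate=8).
The mode of a Gamma(a, b) with a ≥ 1 (shape–rate) is (a−1)/b = 25/8 ≈ 3.13.

λ̂_MAP = 3.13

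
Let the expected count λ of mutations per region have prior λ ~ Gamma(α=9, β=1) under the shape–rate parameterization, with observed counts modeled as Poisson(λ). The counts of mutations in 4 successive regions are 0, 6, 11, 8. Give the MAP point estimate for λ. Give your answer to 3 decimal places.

λ̂_MAP = 6.600

Σxᵢ = 0+6+11+8 = 25, with n = 4.
Posterior ∝ λ^8e^(−1λ) · λ^25e^(−4λ) = λ^33e^(−5λ), i.e. Gamma(shape=34, rate=5).
The mode of a Gamma(a, b) with a ≥ 1 (shape–rate) is (a−1)/b = 33/5 ≈ 6.600.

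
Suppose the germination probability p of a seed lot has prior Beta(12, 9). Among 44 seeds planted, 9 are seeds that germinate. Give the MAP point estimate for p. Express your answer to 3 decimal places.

p̂_MAP = 0.317

Prior: Beta(12, 9).
Data: 9 successes in 44 trials. The binomial likelihood contributes p^9(1−p)^35, so the posterior is Beta(12+9, 9+35) = Beta(21, 44).
For Beta(a, b) with a, b > 1 the mode is (a−1)/(a+b−2) = 20/63 ≈ 0.317.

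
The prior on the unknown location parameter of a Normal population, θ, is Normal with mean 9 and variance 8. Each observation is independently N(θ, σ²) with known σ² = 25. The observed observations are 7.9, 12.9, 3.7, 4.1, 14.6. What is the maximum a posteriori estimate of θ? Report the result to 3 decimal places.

n = 5; x̄ = (7.9 + 12.9 + 3.7 + 4.1 + 14.6)/5 = 43.2/5 = 8.64.
For a Normal prior and Normal likelihood with known variance, the posterior is Normal; its mode equals its mean, the precision-weighted average.
Prior precision 1/σ₀² = 1/8 = 0.125; data precision n/σ² = 5/25 = 0.2.
θ̂ = (0.125·9 + 0.2·8.64) / (0.125 + 0.2) = 2.853/0.325 = 2853/325 ≈ 8.778.

θ̂_MAP = 8.778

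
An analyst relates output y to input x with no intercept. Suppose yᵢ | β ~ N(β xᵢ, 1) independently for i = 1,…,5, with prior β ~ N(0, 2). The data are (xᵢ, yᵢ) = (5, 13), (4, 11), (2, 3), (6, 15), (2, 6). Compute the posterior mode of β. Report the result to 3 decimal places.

β̂_MAP = 2.538

log p(β | y) = −Σ(yᵢ − βxᵢ)²/(2·1) − β²/(2·2) + const.
Setting the derivative to zero: Σxᵢ(yᵢ − βxᵢ)/1 − β/2 = 0, so β = Σxᵢyᵢ / (Σxᵢ² + σ²/τ²).
Σxᵢyᵢ = 5·13 + 4·11 + 2·3 + 6·15 + 2·6 = 217; Σxᵢ² = 85; σ²/τ² = 0.5.
β̂_MAP = 217 / (85 + 0.5) = 217/85.5 ≈ 2.538.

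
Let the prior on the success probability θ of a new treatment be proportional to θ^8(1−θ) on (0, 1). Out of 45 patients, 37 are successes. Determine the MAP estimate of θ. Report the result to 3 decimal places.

θ̂_MAP = 0.833

The prior density ∝ θ^8(1−θ)^1 is the kernel of Beta(9, 2).
Data: 37 successes in 45 trials. The binomial likelihood contributes θ^37(1−θ)^8, so the posterior is Beta(9+37, 2+8) = Beta(46, 10).
For Beta(a, b) with a, b > 1 the mode is (a−1)/(a+b−2) = 45/54 ≈ 0.833.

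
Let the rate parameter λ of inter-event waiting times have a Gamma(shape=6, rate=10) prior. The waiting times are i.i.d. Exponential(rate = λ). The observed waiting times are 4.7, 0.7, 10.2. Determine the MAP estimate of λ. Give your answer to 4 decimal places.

λ̂_MAP = 0.3125

The Exponential(rate=λ) likelihood is ∝ λ^n e^(−λΣtᵢ). Here n = 3 and Σtᵢ = 4.7 + 0.7 + 10.2 = 15.6.
Posterior ∝ λ^5e^(−10λ) · λ^3e^(−15.6λ) = λ^8e^(−25.6λ), i.e. Gamma(9, 25.6).
Mode = (a−1)/b = 8/25.6 ≈ 0.3125.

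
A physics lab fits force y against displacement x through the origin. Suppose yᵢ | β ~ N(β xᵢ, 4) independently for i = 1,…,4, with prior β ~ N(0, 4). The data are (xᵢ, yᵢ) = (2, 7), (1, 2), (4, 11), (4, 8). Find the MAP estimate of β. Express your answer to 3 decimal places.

log p(β | y) = −Σ(yᵢ − βxᵢ)²/(2·4) − β²/(2·4) + const.
Setting the derivative to zero: Σxᵢ(yᵢ − βxᵢ)/4 − β/4 = 0, so β = Σxᵢyᵢ / (Σxᵢ² + σ²/τ²).
Σxᵢyᵢ = 2·7 + 1·2 + 4·11 + 4·8 = 92; Σxᵢ² = 37; σ²/τ² = 1.
β̂_MAP = 92 / (37 + 1) = 92/38 ≈ 2.421.

β̂_MAP = 2.421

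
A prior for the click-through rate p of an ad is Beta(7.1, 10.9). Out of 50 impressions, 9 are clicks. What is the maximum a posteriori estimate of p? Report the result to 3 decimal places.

p̂_MAP = 0.229

Prior: Beta(7.1, 10.9).
Data: 9 successes in 50 trials. The binomial likelihood contributes p^9(1−p)^41, so the posterior is Beta(7.1+9, 10.9+41) = Beta(16.1, 51.9).
For Beta(a, b) with a, b > 1 the mode is (a−1)/(a+b−2) = 15.1/66 ≈ 0.229.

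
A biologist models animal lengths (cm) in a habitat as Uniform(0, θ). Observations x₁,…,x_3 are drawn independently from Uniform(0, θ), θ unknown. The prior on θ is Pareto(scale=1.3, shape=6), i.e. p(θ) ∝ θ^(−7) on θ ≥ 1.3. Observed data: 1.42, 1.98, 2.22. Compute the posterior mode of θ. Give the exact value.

θ̂_MAP = 2.22

The Uniform(0, θ) likelihood is θ^(−n) for θ ≥ max(xᵢ), zero otherwise. Here max(xᵢ) = 2.22.
Posterior ∝ θ^(−7) · θ^(−3) = θ^(−10) on θ ≥ max(1.3, 2.22) = 2.22.
This density is strictly decreasing in θ, so the posterior mode lies at the lower boundary of the support.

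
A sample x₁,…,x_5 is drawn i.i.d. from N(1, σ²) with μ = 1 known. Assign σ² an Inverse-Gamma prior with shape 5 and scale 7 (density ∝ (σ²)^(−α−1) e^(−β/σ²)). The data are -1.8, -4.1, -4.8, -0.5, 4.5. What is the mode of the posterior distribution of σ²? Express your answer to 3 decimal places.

Sum of squared deviations about the known mean: SS = (-1.8−1)² + (-4.1−1)² + (-4.8−1)² + (-0.5−1)² + (4.5−1)² = 81.99.
The Normal likelihood contributes (σ²)^(−n/2) exp(−SS/(2σ²)), so the posterior is Inverse-Gamma(α + n/2, β + SS/2) = Inverse-Gamma(7.5, 47.995).
The mode of Inverse-Gamma(a, b) is b/(a+1) = 47.995/8.5 ≈ 5.646.

σ̂²_MAP = 5.646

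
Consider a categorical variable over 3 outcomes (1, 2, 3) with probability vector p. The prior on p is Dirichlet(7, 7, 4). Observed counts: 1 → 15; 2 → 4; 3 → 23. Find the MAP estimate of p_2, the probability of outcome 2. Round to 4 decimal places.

The posterior is Dirichlet(αᵢ + nᵢ) = Dirichlet(22, 11, 27).
For a Dirichlet(a₁,…,a_K) with all aᵢ > 1, the mode has j-th component (aⱼ − 1)/(Σaᵢ − K).
Here Σaᵢ = 60 and K = 3, so p_2 = (11 − 1)/(60 − 3) = 10/57 ≈ 0.1754.

MAP estimate: 0.1754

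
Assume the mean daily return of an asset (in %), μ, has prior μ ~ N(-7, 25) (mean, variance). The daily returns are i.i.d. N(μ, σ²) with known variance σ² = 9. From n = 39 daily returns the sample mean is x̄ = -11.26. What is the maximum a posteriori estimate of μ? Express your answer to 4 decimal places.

μ̂_MAP = -11.2210

n = 39, x̄ = -11.26.
For a Normal prior and Normal likelihood with known variance, the posterior is Normal; its mode equals its mean, the precision-weighted average.
Prior precision 1/σ₀² = 1/25 = 0.04; data precision n/σ² = 39/9 = 13/3.
μ̂ = (0.04·(-7) + (13/3)·(-11.26)) / (0.04 + 13/3) = (-7361/150)/(328/75) = -7361/656 ≈ -11.2210.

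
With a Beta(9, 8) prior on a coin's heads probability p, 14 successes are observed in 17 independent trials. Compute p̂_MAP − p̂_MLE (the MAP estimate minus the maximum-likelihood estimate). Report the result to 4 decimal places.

MAP − MLE = -0.1360

Posterior is Beta(23, 11); MAP = (23−1)/(34−2) = 22/32 ≈ 0.68750.
MLE ignores the prior: p̂_MLE = k/n = 14/17 ≈ 0.82353.
Difference = 22/32 − 14/17 = -37/272 ≈ -0.1360.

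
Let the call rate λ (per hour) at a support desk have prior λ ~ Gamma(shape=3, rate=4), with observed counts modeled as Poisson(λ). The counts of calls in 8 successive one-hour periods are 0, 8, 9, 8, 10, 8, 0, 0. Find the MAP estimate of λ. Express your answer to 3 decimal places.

Σxᵢ = 0+8+9+8+10+8+0+0 = 43, with n = 8.
Posterior ∝ λ^2e^(−4λ) · λ^43e^(−8λ) = λ^45e^(−12λ), i.e. Gamma(shape=46, rate=12).
The mode of a Gamma(a, b) with a ≥ 1 (shape–rate) is (a−1)/b = 45/12 ≈ 3.750.

λ̂_MAP = 3.750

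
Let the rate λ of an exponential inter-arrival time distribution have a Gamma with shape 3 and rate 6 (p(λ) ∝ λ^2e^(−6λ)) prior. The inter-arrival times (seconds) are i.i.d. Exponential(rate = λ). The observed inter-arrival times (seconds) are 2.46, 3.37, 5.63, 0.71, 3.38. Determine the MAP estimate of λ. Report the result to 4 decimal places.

The Exponential(rate=λ) likelihood is ∝ λ^n e^(−λΣtᵢ). Here n = 5 and Σtᵢ = 2.46 + 3.37 + 5.63 + 0.71 + 3.38 = 15.55.
Posterior ∝ λ^2e^(−6λ) · λ^5e^(−15.55λ) = λ^7e^(−21.55λ), i.e. Gamma(8, 21.55).
Mode = (a−1)/b = 7/21.55 ≈ 0.3248.

λ̂_MAP = 0.3248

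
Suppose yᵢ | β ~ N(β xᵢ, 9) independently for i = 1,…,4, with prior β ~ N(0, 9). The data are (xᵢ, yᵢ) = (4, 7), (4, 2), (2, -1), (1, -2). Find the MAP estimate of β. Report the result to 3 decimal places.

β̂_MAP = 0.842

log p(β | y) = −Σ(yᵢ − βxᵢ)²/(2·9) − β²/(2·9) + const.
Setting the derivative to zero: Σxᵢ(yᵢ − βxᵢ)/9 − β/9 = 0, so β = Σxᵢyᵢ / (Σxᵢ² + σ²/τ²).
Σxᵢyᵢ = 4·7 + 4·2 + 2·(-1) + 1·(-2) = 32; Σxᵢ² = 37; σ²/τ² = 1.
β̂_MAP = 32 / (37 + 1) = 32/38 ≈ 0.842.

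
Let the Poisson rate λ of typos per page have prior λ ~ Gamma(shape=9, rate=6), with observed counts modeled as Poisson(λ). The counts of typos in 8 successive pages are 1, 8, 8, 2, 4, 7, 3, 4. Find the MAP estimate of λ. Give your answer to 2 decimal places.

λ̂_MAP = 3.21

Σxᵢ = 1+8+8+2+4+7+3+4 = 37, with n = 8.
Posterior ∝ λ^8e^(−6λ) · λ^37e^(−8λ) = λ^45e^(−14λ), i.e. Gamma(shape=46, rate=14).
The mode of a Gamma(a, b) with a ≥ 1 (shape–rate) is (a−1)/b = 45/14 ≈ 3.21.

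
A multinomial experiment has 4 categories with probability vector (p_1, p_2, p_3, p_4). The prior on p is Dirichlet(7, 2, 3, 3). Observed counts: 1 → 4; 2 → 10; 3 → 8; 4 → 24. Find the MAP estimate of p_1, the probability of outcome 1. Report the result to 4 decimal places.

The posterior is Dirichlet(αᵢ + nᵢ) = Dirichlet(11, 12, 11, 27).
For a Dirichlet(a₁,…,a_K) with all aᵢ > 1, the mode has j-th component (aⱼ − 1)/(Σaᵢ − K).
Here Σaᵢ = 61 and K = 4, so p_1 = (11 − 1)/(61 − 4) = 10/57 ≈ 0.1754.

MAP estimate: 0.1754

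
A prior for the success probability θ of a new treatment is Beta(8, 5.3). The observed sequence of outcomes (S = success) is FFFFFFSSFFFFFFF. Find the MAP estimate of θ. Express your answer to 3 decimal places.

θ̂_MAP = 0.342

Prior: Beta(8, 5.3).
Data: 2 successes in 15 trials (from the sequence). The binomial likelihood contributes θ^2(1−θ)^13, so the posterior is Beta(8+2, 5.3+13) = Beta(10, 18.3).
For Beta(a, b) with a, b > 1 the mode is (a−1)/(a+b−2) = 9/26.3 ≈ 0.342.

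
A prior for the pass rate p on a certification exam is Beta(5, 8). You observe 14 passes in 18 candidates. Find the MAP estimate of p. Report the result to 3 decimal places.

p̂_MAP = 0.621

Prior: Beta(5, 8).
Data: 14 successes in 18 trials. The binomial likelihood contributes p^14(1−p)^4, so the posterior is Beta(5+14, 8+4) = Beta(19, 12).
For Beta(a, b) with a, b > 1 the mode is (a−1)/(a+b−2) = 18/29 ≈ 0.621.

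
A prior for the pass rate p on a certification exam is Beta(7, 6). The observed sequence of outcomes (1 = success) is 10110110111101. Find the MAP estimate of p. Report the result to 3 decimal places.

Prior: Beta(7, 6).
Data: 10 successes in 14 trials (from the sequence). The binomial likelihood contributes p^10(1−p)^4, so the posterior is Beta(7+10, 6+4) = Beta(17, 10).
For Beta(a, b) with a, b > 1 the mode is (a−1)/(a+b−2) = 16/25 ≈ 0.640.

p̂_MAP = 0.640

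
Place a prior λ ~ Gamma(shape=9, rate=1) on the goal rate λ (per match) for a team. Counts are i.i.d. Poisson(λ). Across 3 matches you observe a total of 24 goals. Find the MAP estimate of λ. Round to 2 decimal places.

λ̂_MAP = 8.00

Σxᵢ = 24, n = 3.
Posterior ∝ λ^8e^(−1λ) · λ^24e^(−3λ) = λ^32e^(−4λ), i.e. Gamma(shape=33, rate=4).
The mode of a Gamma(a, b) with a ≥ 1 (shape–rate) is (a−1)/b = 32/4 ≈ 8.00.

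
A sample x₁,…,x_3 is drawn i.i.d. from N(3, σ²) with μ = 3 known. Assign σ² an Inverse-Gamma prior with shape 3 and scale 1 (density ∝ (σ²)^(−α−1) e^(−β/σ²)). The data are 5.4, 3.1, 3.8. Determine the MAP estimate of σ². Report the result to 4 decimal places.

σ̂²_MAP = 0.7645

Sum of squared deviations about the known mean: SS = (5.4−3)² + (3.1−3)² + (3.8−3)² = 6.41.
The Normal likelihood contributes (σ²)^(−n/2) exp(−SS/(2σ²)), so the posterior is Inverse-Gamma(α + n/2, β + SS/2) = Inverse-Gamma(4.5, 4.205).
The mode of Inverse-Gamma(a, b) is b/(a+1) = 4.205/5.5 ≈ 0.7645.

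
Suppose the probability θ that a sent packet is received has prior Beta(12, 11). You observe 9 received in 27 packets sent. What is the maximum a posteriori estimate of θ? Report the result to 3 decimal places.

Prior: Beta(12, 11).
Data: 9 successes in 27 trials. The binomial likelihood contributes θ^9(1−θ)^18, so the posterior is Beta(12+9, 11+18) = Beta(21, 29).
For Beta(a, b) with a, b > 1 the mode is (a−1)/(a+b−2) = 20/48 ≈ 0.417.

θ̂_MAP = 0.417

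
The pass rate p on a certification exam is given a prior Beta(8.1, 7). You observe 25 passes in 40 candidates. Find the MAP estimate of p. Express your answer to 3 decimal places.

p̂_MAP = 0.605

Prior: Beta(8.1, 7).
Data: 25 successes in 40 trials. The binomial likelihood contributes p^25(1−p)^15, so the posterior is Beta(8.1+25, 7+15) = Beta(33.1, 22).
For Beta(a, b) with a, b > 1 the mode is (a−1)/(a+b−2) = 32.1/53.1 ≈ 0.605.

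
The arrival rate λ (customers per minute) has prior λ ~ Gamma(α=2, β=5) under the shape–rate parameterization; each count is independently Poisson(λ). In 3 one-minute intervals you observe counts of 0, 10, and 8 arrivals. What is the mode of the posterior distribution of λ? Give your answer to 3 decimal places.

λ̂_MAP = 2.375

Σxᵢ = 0+10+8 = 18, with n = 3.
Posterior ∝ λe^(−5λ) · λ^18e^(−3λ) = λ^19e^(−8λ), i.e. Gamma(shape=20, rate=8).
The mode of a Gamma(a, b) with a ≥ 1 (shape–rate) is (a−1)/b = 19/8 ≈ 2.375.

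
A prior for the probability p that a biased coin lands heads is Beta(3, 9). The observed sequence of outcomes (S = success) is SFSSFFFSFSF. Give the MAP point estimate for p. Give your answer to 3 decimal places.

Prior: Beta(3, 9).
Data: 5 successes in 11 trials (from the sequence). The binomial likelihood contributes p^5(1−p)^6, so the posterior is Beta(3+5, 9+6) = Beta(8, 15).
For Beta(a, b) with a, b > 1 the mode is (a−1)/(a+b−2) = 7/21 ≈ 0.333.

p̂_MAP = 0.333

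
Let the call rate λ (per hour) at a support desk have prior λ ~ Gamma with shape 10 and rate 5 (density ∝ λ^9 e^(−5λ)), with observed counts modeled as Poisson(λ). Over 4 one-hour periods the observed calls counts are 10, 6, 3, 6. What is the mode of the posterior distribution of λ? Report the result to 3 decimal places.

λ̂_MAP = 3.778

Σxᵢ = 10+6+3+6 = 25, with n = 4.
Posterior ∝ λ^9e^(−5λ) · λ^25e^(−4λ) = λ^34e^(−9λ), i.e. Gamma(shape=35, rate=9).
The mode of a Gamma(a, b) with a ≥ 1 (shape–rate) is (a−1)/b = 34/9 ≈ 3.778.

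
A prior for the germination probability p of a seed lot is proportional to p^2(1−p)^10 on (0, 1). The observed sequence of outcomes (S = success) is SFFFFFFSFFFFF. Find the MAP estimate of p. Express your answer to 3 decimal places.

p̂_MAP = 0.160

The prior density ∝ p^2(1−p)^10 is the kernel of Beta(3, 11).
Data: 2 successes in 13 trials (from the sequence). The binomial likelihood contributes p^2(1−p)^11, so the posterior is Beta(3+2, 11+11) = Beta(5, 22).
For Beta(a, b) with a, b > 1 the mode is (a−1)/(a+b−2) = 4/25 ≈ 0.160.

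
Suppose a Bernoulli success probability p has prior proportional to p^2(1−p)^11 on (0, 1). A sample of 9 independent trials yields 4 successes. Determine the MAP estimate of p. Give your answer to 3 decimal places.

The prior density ∝ p^2(1−p)^11 is the kernel of Beta(3, 12).
Data: 4 successes in 9 trials. The binomial likelihood contributes p^4(1−p)^5, so the posterior is Beta(3+4, 12+5) = Beta(7, 17).
For Beta(a, b) with a, b > 1 the mode is (a−1)/(a+b−2) = 6/22 ≈ 0.273.

p̂_MAP = 0.273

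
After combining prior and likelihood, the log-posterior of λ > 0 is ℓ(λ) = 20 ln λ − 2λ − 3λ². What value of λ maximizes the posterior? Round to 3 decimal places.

λ̂_MAP = 1.667

ℓ'(λ) = 20/λ − 2 − 6λ. Setting this to zero and multiplying by λ: 6λ² + 2λ − 20 = 0.
λ = (−2 + √(2² + 4·6·20)) / (2·6) = (−2 + √484) / 12 = (−2 + 22)/12 = 5/3.
ℓ''(λ) = −20/λ² − 6 < 0, confirming a maximum.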